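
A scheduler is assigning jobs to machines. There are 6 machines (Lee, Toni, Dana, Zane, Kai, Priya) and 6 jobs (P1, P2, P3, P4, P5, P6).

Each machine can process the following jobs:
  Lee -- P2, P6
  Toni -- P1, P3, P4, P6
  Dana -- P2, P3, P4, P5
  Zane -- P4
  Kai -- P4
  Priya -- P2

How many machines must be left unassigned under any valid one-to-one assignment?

1

For example, pair Lee-P6, Toni-P1, Dana-P5, Zane-P4, Priya-P2.
The set {Zane, Kai} has only 1 neighbour ({P4}), so by Hall's theorem at most 5 of the 6 machines can be matched.
That matches 5 of the 6, leaving 1 unmatched; no matching can do better.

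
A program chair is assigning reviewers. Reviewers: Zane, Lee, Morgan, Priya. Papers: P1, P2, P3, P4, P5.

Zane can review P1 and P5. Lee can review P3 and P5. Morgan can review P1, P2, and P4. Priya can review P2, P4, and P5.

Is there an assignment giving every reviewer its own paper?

For example, pair Zane→P1, Lee→P3, Morgan→P4, Priya→P5.
All 4 reviewers are covered.

Yes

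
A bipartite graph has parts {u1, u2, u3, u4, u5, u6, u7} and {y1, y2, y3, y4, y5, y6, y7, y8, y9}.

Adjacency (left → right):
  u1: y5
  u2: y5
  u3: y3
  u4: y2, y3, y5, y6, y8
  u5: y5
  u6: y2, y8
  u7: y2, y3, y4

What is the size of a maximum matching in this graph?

A valid assignment of size 5: u1–y5, u3–y3, u4–y6, u6–y8, u7–y2.
The set {u1, u2, u5} has only 1 neighbour ({y5}), so by Hall's theorem at most 5 of the 7 left vertices can be matched.

5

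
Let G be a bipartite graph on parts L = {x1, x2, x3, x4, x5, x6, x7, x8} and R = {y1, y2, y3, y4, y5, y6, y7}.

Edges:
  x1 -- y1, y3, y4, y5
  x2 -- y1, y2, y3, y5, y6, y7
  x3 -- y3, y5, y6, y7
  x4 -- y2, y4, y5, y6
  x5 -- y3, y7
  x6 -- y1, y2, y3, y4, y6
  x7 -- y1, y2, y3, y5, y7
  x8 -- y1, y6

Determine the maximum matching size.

7

One maximum matching: x1→y1, x2→y2, x3→y6, x4→y5, x5→y3, x6→y4, x7→y7.
The set {x1, x2, x3, x4, x5, x6, x7, x8} has only 7 neighbours ({y1, y2, y3, y4, y5, y6, y7}), so by Hall's theorem at most 7 of the 8 left vertices can be matched.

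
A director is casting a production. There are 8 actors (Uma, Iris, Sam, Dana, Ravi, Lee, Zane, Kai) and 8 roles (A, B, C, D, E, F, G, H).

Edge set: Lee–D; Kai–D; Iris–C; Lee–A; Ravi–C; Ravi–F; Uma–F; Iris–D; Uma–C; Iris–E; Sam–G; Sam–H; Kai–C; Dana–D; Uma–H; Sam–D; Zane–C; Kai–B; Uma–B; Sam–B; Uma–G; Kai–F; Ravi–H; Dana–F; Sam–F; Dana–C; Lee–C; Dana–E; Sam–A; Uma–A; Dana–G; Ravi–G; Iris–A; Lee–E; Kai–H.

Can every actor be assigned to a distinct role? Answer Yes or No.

Yes

For example, pair Uma→G, Iris→D, Sam→B, Dana→E, Ravi→F, Lee→A, Zane→C, Kai→H.
Every actor is matched, so this is a perfect matching.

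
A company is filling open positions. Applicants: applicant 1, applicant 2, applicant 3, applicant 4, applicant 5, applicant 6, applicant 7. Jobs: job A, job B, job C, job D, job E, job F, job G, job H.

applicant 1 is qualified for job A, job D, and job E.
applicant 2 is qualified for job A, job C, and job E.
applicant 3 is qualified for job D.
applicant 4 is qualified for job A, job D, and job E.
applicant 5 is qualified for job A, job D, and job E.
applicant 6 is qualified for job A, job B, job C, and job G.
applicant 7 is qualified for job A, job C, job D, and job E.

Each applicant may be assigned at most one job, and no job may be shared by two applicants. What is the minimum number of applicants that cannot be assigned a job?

One maximum matching: applicant 1→job E, applicant 2→job C, applicant 3→job D, applicant 4→job A, applicant 6→job G.
The set {applicant 1, applicant 2, applicant 3, applicant 4, applicant 5, applicant 7} has only 4 neighbours ({job A, job C, job D, job E}), so by Hall's theorem at most 5 of the 7 applicants can be matched.
That matches 5 of the 7, leaving 2 unmatched; no matching can do better.

2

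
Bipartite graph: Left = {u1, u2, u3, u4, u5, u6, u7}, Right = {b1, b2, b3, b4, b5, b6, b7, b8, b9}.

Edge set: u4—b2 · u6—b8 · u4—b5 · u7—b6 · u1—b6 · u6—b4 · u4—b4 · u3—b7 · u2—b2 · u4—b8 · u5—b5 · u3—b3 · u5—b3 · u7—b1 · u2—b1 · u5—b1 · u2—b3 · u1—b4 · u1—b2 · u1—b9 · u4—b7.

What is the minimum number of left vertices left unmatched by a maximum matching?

0

A valid assignment of size 7: u1–b4, u2–b2, u3–b7, u4–b5, u5–b3, u6–b8, u7–b6.
This saturates every left vertex, so 7 is the maximum.
That matches 7 of the 7, leaving 0 unmatched; no matching can do better.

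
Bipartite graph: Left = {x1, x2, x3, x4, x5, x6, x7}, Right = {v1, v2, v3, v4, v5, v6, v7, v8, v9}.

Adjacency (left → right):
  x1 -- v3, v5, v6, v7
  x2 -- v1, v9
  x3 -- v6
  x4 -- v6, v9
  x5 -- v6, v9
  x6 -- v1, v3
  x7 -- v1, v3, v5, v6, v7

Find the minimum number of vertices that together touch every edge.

6

{x1, x2, x6, x7, v6, v9} is a vertex cover of size 6: every edge has an endpoint in this set.
No smaller cover exists because x1–v7, x2–v1, x3–v6, x4–v9, x6–v3, x7–v5 is a matching of size 6, and a cover must include an endpoint of each of these disjoint edges (König's theorem).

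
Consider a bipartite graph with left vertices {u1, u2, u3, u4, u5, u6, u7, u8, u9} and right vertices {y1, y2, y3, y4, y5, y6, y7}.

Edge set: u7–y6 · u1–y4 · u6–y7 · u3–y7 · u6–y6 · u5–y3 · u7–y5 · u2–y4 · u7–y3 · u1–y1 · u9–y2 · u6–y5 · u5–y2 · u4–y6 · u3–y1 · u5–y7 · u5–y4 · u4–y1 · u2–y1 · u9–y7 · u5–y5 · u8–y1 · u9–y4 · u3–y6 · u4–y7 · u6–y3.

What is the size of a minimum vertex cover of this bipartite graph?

7

A maximum matching has 7 edges (e.g. u1–y4, u2–y1, u3–y6, u4–y7, u5–y2, u6–y5, u7–y3).
By König's theorem the minimum vertex cover has the same size. One such cover is {y1, y2, y3, y4, y5, y6, y7}.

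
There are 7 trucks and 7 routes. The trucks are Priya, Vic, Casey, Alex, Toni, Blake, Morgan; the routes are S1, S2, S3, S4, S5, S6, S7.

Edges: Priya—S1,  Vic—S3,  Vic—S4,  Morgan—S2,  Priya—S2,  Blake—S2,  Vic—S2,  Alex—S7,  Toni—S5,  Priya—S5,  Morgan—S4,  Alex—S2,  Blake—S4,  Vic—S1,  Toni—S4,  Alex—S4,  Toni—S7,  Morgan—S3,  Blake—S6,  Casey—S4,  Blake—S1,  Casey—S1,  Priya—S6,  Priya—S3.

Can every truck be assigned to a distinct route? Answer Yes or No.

A valid assignment of size 7: Priya-S6, Vic-S3, Casey-S1, Alex-S7, Toni-S5, Blake-S4, Morgan-S2.
All 7 trucks are covered.

Yes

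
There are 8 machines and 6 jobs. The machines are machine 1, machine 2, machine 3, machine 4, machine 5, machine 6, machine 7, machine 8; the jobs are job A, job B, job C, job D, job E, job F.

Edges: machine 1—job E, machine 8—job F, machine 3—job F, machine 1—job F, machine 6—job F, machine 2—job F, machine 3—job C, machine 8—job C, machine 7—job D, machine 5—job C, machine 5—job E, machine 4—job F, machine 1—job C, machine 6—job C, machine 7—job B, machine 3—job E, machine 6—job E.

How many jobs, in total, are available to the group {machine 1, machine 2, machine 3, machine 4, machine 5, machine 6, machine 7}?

5

The union of neighbours of {machine 1, machine 2, machine 3, machine 4, machine 5, machine 6, machine 7} is {job B, job C, job D, job E, job F}, which has 5 elements.
Since |N(S)| = 5 < |S| = 7, Hall's condition fails for this subset.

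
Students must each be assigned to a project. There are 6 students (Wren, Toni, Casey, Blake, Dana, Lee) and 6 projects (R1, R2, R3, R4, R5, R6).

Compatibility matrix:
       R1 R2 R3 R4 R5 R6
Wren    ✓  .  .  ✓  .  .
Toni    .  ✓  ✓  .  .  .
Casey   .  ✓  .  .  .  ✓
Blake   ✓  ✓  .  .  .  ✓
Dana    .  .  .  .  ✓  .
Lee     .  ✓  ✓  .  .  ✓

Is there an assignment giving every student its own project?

Yes

One maximum matching: Wren–R4, Toni–R2, Casey–R6, Blake–R1, Dana–R5, Lee–R3.
All 6 students are covered.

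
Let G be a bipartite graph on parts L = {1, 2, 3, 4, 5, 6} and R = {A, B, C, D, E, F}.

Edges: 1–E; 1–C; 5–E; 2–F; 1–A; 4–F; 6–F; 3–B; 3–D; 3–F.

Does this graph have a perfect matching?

No

The set {2, 4, 6} has only 1 neighbour ({F}), so by Hall's theorem at most 4 of the 6 left vertices can be matched.
Hence no matching covers every left vertex.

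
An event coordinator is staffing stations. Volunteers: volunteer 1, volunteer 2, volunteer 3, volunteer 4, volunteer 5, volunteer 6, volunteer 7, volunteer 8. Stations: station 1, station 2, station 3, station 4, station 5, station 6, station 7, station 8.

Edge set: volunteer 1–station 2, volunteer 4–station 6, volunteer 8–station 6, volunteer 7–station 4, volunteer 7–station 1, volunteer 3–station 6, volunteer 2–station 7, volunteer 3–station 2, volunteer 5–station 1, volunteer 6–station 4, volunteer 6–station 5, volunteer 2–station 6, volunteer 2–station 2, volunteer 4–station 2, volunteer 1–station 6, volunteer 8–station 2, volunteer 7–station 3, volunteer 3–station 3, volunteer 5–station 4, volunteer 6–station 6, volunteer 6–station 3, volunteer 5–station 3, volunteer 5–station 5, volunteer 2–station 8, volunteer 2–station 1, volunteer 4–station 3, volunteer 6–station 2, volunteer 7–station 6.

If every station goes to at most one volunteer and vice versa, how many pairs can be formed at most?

7

One maximum matching: volunteer 1-station 6, volunteer 2-station 7, volunteer 3-station 3, volunteer 4-station 2, volunteer 5-station 5, volunteer 6-station 4, volunteer 7-station 1.
The set {volunteer 1, volunteer 3, volunteer 4, volunteer 8} has only 3 neighbours ({station 2, station 3, station 6}), so by Hall's theorem at most 7 of the 8 volunteers can be matched.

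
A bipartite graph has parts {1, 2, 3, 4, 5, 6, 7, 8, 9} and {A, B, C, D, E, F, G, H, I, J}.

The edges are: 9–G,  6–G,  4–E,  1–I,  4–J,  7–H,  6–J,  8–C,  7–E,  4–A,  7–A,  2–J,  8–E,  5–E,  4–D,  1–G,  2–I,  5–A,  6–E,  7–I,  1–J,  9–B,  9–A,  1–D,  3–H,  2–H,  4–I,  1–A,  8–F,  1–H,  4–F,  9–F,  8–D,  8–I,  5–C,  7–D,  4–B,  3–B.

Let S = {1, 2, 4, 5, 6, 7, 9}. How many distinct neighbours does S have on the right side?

The union of neighbours of {1, 2, 4, 5, 6, 7, 9} is {A, B, C, D, E, F, G, H, I, J}, which has 10 elements.
Since |N(S)| = 10 ≥ |S| = 7, Hall's condition holds for this subset.

10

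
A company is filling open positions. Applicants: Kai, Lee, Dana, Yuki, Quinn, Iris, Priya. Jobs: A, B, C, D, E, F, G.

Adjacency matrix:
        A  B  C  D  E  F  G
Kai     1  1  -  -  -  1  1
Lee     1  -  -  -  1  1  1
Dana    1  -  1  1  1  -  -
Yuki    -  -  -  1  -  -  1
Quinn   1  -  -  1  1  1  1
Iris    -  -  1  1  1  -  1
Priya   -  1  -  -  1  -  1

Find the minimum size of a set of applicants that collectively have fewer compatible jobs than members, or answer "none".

A matching saturating every applicant exists, for instance Kai→F, Lee→G, Dana→C, Yuki→D, Quinn→A, Iris→E, Priya→B.
By Hall's marriage theorem, this means |N(S)| ≥ |S| for every subset S, so no violating subset exists.

none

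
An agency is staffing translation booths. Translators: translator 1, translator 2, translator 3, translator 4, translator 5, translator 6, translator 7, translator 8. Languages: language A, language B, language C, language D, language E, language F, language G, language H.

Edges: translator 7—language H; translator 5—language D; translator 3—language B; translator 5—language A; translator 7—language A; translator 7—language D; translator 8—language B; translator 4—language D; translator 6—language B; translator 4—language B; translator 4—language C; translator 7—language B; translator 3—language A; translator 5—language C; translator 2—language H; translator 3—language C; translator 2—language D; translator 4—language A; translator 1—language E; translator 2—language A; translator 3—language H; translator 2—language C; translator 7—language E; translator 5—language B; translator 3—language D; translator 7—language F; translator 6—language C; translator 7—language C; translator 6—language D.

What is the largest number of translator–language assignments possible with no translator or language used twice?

For example, pair translator 1→language E, translator 2→language H, translator 3→language C, translator 4→language A, translator 5→language B, translator 6→language D, translator 7→language F.
The set {translator 2, translator 3, translator 4, translator 5, translator 6, translator 8} has only 5 neighbours ({language A, language B, language C, language D, language H}), so by Hall's theorem at most 7 of the 8 translators can be matched.

7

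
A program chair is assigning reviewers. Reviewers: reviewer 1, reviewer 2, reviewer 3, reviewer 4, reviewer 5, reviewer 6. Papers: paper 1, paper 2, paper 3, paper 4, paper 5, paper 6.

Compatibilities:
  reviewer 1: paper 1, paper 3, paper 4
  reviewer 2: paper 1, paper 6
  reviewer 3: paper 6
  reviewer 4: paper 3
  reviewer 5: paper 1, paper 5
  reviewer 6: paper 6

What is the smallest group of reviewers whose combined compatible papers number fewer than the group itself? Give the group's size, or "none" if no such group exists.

2

Take S = {reviewer 3, reviewer 6}. Its neighbourhood is {paper 6}, so |N(S)| = 1 < |S| = 2.
No single vertex violates Hall's condition since each has at least one neighbour, so 2 is the minimum.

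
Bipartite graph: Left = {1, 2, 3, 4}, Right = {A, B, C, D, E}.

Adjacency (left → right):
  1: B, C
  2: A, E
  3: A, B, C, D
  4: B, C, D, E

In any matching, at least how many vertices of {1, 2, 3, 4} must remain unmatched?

A valid assignment of size 4: 1–C, 2–E, 3–D, 4–B.
All 4 left vertices are matched, so no larger matching exists.
That matches 4 of the 4, leaving 0 unmatched; no matching can do better.

0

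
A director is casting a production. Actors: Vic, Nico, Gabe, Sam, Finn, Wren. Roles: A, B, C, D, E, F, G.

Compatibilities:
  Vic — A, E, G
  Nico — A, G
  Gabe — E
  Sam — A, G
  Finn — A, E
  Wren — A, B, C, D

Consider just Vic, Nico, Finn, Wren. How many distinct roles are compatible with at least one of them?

6

The union of neighbours of {Vic, Nico, Finn, Wren} is {A, B, C, D, E, G}, which has 6 elements.
Since |N(S)| = 6 ≥ |S| = 4, Hall's condition holds for this subset.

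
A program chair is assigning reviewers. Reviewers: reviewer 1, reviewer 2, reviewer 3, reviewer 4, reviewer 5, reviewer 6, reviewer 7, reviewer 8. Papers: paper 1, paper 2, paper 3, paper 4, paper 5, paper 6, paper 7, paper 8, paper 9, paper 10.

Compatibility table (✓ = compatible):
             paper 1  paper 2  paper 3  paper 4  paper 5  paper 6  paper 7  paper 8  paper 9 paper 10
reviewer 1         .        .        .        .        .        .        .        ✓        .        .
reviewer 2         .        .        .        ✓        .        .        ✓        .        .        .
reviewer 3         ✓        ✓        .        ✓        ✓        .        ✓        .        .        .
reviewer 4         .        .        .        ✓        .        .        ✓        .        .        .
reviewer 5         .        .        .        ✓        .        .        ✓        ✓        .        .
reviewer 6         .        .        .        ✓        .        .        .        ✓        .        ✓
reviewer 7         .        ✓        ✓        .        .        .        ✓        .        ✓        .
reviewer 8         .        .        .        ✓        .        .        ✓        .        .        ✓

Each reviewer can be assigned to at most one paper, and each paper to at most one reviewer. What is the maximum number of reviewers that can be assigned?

6

For example, pair reviewer 1→paper 8, reviewer 2→paper 4, reviewer 3→paper 5, reviewer 4→paper 7, reviewer 6→paper 10, reviewer 7→paper 2.
The set {reviewer 1, reviewer 2, reviewer 4, reviewer 5, reviewer 6, reviewer 8} has only 4 neighbours ({paper 10, paper 4, paper 7, paper 8}), so by Hall's theorem at most 6 of the 8 reviewers can be matched.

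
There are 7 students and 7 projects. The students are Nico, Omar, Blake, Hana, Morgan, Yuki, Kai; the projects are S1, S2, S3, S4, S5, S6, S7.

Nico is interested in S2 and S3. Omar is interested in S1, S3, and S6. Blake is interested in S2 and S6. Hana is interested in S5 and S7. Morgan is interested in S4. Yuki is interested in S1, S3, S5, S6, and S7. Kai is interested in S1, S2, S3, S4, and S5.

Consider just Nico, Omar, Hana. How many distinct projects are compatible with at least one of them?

6

The union of neighbours of {Nico, Omar, Hana} is {S1, S2, S3, S5, S6, S7}, which has 6 elements.
Since |N(S)| = 6 ≥ |S| = 3, Hall's condition holds for this subset.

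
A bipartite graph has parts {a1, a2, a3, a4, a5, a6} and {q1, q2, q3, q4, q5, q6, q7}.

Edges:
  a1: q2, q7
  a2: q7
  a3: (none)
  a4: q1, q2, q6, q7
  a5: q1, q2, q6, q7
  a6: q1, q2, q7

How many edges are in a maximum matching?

A valid assignment of size 4: a1→q2, a2→q7, a4→q1, a5→q6.
The set {a1, a2, a3, a4, a5, a6} has only 4 neighbours ({q1, q2, q6, q7}), so by Hall's theorem at most 4 of the 6 left vertices can be matched.

4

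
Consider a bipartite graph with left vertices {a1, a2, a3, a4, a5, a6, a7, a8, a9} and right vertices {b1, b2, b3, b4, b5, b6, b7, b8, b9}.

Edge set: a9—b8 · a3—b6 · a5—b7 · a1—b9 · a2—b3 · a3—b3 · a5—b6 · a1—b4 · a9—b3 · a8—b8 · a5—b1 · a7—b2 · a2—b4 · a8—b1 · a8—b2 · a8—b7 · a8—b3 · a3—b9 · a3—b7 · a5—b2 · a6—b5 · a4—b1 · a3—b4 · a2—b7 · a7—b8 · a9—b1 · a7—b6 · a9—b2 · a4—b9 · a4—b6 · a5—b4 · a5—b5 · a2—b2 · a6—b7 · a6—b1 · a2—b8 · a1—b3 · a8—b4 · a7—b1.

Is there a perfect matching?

For example, pair a1-b4, a2-b2, a3-b7, a4-b9, a5-b6, a6-b5, a7-b8, a8-b1, a9-b3.
Every left vertex is matched, so this is a perfect matching.

Yes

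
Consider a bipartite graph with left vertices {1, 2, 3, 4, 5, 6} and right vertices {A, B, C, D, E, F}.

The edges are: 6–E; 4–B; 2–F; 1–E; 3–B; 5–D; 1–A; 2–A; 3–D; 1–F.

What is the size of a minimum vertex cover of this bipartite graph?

The 5 edges 1–F, 2–A, 3–D, 4–B, 6–E form a matching, so any vertex cover needs at least 5 vertices (one per matched edge).
Conversely {1, 2, 6, B, D} meets every edge and has exactly 5 vertices, so 5 is optimal.

5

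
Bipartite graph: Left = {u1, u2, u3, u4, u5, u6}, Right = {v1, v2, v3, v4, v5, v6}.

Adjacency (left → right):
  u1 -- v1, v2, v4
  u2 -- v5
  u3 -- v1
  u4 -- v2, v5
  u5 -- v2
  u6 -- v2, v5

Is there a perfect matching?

The set {u2, u4, u5, u6} has only 2 neighbours ({v2, v5}), so by Hall's theorem at most 4 of the 6 left vertices can be matched.
Hence no matching covers every left vertex.

No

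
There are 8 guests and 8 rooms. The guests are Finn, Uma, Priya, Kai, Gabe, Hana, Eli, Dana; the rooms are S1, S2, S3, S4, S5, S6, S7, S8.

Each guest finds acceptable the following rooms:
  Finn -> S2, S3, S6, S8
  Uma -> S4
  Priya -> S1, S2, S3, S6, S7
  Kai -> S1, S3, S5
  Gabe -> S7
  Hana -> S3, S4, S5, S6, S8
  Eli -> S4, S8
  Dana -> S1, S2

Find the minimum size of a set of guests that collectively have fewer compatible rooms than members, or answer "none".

A matching saturating every guest exists, for instance Finn→S6, Uma→S4, Priya→S3, Kai→S1, Gabe→S7, Hana→S5, Eli→S8, Dana→S2.
By Hall's marriage theorem, this means |N(S)| ≥ |S| for every subset S, so no violating subset exists.

none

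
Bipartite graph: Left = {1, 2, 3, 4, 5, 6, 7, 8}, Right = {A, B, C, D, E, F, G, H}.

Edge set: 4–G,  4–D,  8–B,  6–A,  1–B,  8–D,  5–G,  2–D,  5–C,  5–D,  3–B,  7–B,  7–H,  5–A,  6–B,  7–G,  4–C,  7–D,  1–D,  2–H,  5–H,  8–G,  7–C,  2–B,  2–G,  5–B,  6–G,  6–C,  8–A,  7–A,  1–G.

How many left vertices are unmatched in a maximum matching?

For example, pair 1–D, 2–H, 3–B, 4–G, 5–A, 6–C.
The set {1, 2, 3, 4, 5, 6, 7, 8} has only 6 neighbours ({A, B, C, D, G, H}), so by Hall's theorem at most 6 of the 8 left vertices can be matched.
That matches 6 of the 8, leaving 2 unmatched; no matching can do better.

2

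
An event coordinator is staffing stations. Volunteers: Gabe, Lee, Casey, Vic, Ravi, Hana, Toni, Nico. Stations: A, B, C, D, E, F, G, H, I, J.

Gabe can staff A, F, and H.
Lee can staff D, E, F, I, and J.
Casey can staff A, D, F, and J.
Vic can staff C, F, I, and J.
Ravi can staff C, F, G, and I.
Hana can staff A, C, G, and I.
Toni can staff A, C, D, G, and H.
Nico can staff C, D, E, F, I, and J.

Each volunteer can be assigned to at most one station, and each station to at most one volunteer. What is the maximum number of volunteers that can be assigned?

8

One maximum matching: Gabe→H, Lee→E, Casey→D, Vic→C, Ravi→F, Hana→I, Toni→G, Nico→J.
This saturates every volunteer, so 8 is the maximum.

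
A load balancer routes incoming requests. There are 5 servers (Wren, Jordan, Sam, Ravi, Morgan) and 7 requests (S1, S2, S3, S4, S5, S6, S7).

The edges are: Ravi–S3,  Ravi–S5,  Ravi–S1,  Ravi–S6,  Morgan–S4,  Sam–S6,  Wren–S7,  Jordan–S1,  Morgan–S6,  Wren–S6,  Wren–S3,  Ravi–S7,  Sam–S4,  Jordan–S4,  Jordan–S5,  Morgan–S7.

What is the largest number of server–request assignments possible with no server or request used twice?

One maximum matching: Wren–S3, Jordan–S1, Sam–S6, Ravi–S7, Morgan–S4.
All 5 servers are matched, so no larger matching exists.

5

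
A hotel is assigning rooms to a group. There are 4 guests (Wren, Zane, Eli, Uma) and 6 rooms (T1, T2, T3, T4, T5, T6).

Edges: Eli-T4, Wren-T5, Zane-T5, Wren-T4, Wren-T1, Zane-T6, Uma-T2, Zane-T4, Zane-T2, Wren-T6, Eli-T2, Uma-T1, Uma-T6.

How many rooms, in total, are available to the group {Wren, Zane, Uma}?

5

The union of neighbours of {Wren, Zane, Uma} is {T1, T2, T4, T5, T6}, which has 5 elements.
Since |N(S)| = 5 ≥ |S| = 3, Hall's condition holds for this subset.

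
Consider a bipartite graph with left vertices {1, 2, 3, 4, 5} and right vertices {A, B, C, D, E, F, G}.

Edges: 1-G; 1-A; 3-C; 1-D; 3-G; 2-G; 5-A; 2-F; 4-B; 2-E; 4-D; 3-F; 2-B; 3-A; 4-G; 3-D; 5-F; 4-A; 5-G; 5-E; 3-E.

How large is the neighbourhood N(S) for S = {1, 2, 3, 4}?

The union of neighbours of {1, 2, 3, 4} is {A, B, C, D, E, F, G}, which has 7 elements.
Since |N(S)| = 7 ≥ |S| = 4, Hall's condition holds for this subset.

7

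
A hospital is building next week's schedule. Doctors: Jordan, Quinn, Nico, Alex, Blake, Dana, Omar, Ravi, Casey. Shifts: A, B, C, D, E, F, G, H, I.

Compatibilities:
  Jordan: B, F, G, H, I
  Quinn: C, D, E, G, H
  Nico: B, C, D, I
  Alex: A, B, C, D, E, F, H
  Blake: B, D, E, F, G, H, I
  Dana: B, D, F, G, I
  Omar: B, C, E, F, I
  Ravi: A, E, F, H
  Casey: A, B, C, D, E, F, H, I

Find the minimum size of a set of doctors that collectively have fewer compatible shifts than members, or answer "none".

A matching saturating every doctor exists, for instance Jordan→H, Quinn→D, Nico→C, Alex→E, Blake→G, Dana→B, Omar→I, Ravi→F, Casey→A.
By Hall's marriage theorem, this means |N(S)| ≥ |S| for every subset S, so no violating subset exists.

none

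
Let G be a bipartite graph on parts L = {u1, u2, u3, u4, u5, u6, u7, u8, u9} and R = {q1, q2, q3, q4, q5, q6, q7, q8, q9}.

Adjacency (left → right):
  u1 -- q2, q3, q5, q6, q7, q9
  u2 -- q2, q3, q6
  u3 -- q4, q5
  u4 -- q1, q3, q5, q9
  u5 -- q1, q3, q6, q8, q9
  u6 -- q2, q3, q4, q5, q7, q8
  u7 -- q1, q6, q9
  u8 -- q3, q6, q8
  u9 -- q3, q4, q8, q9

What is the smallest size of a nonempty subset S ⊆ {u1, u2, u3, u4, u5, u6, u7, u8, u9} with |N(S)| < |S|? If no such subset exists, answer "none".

A matching saturating every left vertex exists, for instance u1→q7, u2→q2, u3→q5, u4→q3, u5→q1, u6→q4, u7→q9, u8→q6, u9→q8.
By Hall's marriage theorem, this means |N(S)| ≥ |S| for every subset S, so no violating subset exists.

none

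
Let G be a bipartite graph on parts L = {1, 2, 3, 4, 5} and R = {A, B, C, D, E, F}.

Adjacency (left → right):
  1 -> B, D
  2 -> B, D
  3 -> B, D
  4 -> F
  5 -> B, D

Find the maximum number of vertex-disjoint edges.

For example, pair 1-D, 2-B, 4-F.
The set {1, 2, 3, 5} has only 2 neighbours ({B, D}), so by Hall's theorem at most 3 of the 5 left vertices can be matched.

3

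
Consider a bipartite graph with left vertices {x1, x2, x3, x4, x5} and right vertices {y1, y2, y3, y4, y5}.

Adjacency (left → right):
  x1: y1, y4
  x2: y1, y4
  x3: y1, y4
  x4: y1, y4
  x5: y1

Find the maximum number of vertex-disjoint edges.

For example, pair x1→y4, x2→y1.
The set {x1, x2, x3, x4, x5} has only 2 neighbours ({y1, y4}), so by Hall's theorem at most 2 of the 5 left vertices can be matched.

2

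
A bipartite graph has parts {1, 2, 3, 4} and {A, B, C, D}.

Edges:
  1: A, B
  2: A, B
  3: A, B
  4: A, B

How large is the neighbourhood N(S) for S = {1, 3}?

The union of neighbours of {1, 3} is {A, B}, which has 2 elements.
Since |N(S)| = 2 ≥ |S| = 2, Hall's condition holds for this subset.

2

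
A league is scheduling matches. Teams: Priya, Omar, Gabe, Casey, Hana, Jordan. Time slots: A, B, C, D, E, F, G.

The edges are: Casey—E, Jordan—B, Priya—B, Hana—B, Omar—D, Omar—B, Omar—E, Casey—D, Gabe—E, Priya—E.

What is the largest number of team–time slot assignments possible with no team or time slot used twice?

3

For example, pair Priya→B, Omar→D, Gabe→E.
The set {Priya, Omar, Gabe, Casey, Hana, Jordan} has only 3 neighbours ({B, D, E}), so by Hall's theorem at most 3 of the 6 teams can be matched.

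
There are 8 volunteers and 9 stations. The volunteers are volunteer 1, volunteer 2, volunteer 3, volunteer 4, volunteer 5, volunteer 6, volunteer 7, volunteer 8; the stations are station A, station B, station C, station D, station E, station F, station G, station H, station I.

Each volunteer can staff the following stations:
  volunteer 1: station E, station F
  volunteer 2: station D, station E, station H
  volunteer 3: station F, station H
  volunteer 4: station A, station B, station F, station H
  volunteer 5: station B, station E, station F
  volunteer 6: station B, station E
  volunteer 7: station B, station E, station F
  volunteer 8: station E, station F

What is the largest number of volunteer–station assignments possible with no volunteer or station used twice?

6

A valid assignment of size 6: volunteer 1–station E, volunteer 2–station D, volunteer 3–station H, volunteer 4–station A, volunteer 5–station F, volunteer 6–station B.
The set {volunteer 1, volunteer 5, volunteer 6, volunteer 7, volunteer 8} has only 3 neighbours ({station B, station E, station F}), so by Hall's theorem at most 6 of the 8 volunteers can be matched.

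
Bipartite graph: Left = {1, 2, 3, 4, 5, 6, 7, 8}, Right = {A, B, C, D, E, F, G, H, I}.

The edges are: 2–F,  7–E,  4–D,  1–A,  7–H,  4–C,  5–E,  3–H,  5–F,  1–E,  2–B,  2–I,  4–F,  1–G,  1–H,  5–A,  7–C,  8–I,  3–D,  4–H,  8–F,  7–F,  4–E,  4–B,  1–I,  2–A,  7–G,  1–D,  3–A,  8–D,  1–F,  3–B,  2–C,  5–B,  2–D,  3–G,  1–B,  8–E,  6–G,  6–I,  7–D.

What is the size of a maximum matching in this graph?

8

A valid assignment of size 8: 1–G, 2–A, 3–D, 4–F, 5–B, 6–I, 7–H, 8–E.
All 8 left vertices are matched, so no larger matching exists.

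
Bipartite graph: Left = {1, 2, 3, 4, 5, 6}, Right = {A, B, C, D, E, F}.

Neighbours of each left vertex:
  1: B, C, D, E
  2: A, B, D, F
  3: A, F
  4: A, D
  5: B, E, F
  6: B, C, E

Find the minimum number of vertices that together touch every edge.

6

A maximum matching has 6 edges (e.g. 1–C, 2–F, 3–A, 4–D, 5–E, 6–B).
By König's theorem the minimum vertex cover has the same size. One such cover is {1, 2, 3, 4, 5, 6}.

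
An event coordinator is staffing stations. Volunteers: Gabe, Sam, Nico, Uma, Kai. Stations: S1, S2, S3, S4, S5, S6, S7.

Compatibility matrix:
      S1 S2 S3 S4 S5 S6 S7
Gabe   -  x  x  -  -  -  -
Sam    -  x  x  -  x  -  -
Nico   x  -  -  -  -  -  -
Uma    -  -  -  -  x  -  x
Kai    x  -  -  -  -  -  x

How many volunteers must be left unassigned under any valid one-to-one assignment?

A valid assignment of size 5: Gabe–S3, Sam–S2, Nico–S1, Uma–S5, Kai–S7.
This saturates every volunteer, so 5 is the maximum.
That matches 5 of the 5, leaving 0 unmatched; no matching can do better.

0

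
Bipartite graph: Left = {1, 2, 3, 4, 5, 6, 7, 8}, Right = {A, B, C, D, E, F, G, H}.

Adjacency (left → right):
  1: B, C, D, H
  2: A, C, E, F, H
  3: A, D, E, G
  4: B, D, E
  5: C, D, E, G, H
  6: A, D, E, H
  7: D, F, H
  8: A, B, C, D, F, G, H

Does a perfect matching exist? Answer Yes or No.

Yes

One maximum matching: 1→C, 2→H, 3→A, 4→B, 5→E, 6→D, 7→F, 8→G.
All 8 left vertices are covered.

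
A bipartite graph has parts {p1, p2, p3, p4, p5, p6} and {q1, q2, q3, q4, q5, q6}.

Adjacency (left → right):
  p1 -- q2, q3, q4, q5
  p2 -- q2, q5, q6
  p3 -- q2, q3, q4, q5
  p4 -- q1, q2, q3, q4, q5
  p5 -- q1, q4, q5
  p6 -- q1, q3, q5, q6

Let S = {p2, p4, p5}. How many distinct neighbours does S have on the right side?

The union of neighbours of {p2, p4, p5} is {q1, q2, q3, q4, q5, q6}, which has 6 elements.
Since |N(S)| = 6 ≥ |S| = 3, Hall's condition holds for this subset.

6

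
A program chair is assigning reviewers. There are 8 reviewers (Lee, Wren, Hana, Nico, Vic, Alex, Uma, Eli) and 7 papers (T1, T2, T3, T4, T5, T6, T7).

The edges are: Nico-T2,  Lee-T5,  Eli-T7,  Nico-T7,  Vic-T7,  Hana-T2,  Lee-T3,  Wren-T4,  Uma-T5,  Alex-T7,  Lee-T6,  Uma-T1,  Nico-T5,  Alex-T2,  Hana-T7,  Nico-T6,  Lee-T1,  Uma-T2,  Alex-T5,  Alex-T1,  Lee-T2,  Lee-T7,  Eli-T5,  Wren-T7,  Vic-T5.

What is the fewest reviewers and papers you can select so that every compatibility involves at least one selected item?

{Lee, Wren, Nico, T1, T2, T5, T7} is a vertex cover of size 7: every edge has an endpoint in this set.
No smaller cover exists because Lee–T3, Wren–T4, Hana–T7, Nico–T6, Vic–T5, Alex–T1, Uma–T2 is a matching of size 7, and a cover must include an endpoint of each of these disjoint edges (König's theorem).

7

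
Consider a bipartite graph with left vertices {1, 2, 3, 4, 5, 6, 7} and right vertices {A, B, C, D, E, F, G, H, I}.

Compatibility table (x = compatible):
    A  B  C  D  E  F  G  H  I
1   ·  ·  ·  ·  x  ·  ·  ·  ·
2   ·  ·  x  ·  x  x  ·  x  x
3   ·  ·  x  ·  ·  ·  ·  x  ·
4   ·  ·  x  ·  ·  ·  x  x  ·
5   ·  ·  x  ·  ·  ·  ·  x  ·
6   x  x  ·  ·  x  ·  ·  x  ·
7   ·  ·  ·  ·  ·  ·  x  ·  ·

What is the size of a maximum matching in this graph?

6

One maximum matching: 1-E, 2-F, 3-H, 4-G, 5-C, 6-B.
The set {3, 4, 5, 7} has only 3 neighbours ({C, G, H}), so by Hall's theorem at most 6 of the 7 left vertices can be matched.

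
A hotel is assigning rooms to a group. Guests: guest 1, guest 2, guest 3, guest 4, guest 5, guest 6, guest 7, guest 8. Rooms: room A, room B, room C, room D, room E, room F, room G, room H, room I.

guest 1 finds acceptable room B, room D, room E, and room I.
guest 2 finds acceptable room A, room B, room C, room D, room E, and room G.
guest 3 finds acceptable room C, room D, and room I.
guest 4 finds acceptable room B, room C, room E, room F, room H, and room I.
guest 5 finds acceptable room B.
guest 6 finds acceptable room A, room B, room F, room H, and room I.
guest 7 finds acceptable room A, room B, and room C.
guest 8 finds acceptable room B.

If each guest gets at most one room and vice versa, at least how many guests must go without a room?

1

For example, pair guest 1–room E, guest 2–room G, guest 3–room D, guest 4–room I, guest 5–room B, guest 6–room A, guest 7–room C.
The set {guest 5, guest 8} has only 1 neighbour ({room B}), so by Hall's theorem at most 7 of the 8 guests can be matched.
That matches 7 of the 8, leaving 1 unmatched; no matching can do better.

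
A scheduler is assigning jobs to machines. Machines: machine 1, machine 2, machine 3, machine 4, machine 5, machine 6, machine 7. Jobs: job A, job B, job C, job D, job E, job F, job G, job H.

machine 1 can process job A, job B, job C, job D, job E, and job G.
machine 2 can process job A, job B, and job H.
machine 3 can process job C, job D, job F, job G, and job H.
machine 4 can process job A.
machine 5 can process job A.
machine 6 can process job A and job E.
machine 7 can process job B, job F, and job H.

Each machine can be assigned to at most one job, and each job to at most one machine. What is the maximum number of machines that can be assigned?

6

For example, pair machine 1-job D, machine 2-job B, machine 3-job F, machine 4-job A, machine 6-job E, machine 7-job H.
The set {machine 4, machine 5} has only 1 neighbour ({job A}), so by Hall's theorem at most 6 of the 7 machines can be matched.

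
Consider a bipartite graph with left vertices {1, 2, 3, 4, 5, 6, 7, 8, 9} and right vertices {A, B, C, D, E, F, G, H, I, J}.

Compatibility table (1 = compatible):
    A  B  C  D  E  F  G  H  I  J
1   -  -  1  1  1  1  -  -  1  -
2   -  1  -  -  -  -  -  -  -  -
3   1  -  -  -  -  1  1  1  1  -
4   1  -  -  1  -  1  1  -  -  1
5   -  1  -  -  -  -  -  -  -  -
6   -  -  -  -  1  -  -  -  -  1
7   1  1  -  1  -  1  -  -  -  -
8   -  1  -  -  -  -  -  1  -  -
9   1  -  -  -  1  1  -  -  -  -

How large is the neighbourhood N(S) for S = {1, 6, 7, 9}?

The union of neighbours of {1, 6, 7, 9} is {A, B, C, D, E, F, I, J}, which has 8 elements.
Since |N(S)| = 8 ≥ |S| = 4, Hall's condition holds for this subset.

8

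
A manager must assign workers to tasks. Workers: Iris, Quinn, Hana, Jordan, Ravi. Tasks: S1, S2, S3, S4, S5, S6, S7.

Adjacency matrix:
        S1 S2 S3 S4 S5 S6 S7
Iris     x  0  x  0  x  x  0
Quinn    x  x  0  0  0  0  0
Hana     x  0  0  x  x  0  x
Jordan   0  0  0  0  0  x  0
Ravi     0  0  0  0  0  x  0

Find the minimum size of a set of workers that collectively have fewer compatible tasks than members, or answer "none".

2

Take S = {Jordan, Ravi}. Its neighbourhood is {S6}, so |N(S)| = 1 < |S| = 2.
No single vertex violates Hall's condition since each has at least one neighbour, so 2 is the minimum.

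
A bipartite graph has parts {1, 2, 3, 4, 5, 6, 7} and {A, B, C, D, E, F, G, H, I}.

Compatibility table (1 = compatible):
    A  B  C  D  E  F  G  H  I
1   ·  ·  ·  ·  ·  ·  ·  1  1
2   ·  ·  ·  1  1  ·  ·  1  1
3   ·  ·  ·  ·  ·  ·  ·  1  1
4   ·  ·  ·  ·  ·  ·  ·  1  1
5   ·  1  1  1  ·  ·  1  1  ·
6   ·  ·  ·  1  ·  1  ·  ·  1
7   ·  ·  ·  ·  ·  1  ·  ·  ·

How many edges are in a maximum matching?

6

For example, pair 1-I, 2-E, 3-H, 5-G, 6-D, 7-F.
The set {1, 3, 4} has only 2 neighbours ({H, I}), so by Hall's theorem at most 6 of the 7 left vertices can be matched.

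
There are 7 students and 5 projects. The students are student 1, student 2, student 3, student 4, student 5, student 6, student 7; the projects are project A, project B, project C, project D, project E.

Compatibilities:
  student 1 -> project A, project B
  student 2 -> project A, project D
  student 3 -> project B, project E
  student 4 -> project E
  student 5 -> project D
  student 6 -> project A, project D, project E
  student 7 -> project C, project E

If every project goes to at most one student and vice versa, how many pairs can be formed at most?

One maximum matching: student 1→project A, student 2→project D, student 3→project B, student 4→project E, student 7→project C.
The set {student 1, student 2, student 3, student 4, student 5, student 6} has only 4 neighbours ({project A, project B, project D, project E}), so by Hall's theorem at most 5 of the 7 students can be matched.

5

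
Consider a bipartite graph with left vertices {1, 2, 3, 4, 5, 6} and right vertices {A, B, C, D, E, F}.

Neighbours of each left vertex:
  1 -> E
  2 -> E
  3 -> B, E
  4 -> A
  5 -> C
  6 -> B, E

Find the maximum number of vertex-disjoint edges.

For example, pair 1–E, 3–B, 4–A, 5–C.
The set {1, 2, 3, 6} has only 2 neighbours ({B, E}), so by Hall's theorem at most 4 of the 6 left vertices can be matched.

4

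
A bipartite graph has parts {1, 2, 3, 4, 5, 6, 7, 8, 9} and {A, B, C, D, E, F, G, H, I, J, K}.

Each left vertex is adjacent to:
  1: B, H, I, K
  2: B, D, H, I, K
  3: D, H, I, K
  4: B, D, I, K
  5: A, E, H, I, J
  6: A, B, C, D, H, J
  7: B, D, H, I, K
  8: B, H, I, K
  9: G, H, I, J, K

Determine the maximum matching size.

One maximum matching: 1-B, 2-I, 3-H, 4-D, 5-E, 6-A, 7-K, 9-J.
The set {1, 2, 3, 4, 7, 8} has only 5 neighbours ({B, D, H, I, K}), so by Hall's theorem at most 8 of the 9 left vertices can be matched.

8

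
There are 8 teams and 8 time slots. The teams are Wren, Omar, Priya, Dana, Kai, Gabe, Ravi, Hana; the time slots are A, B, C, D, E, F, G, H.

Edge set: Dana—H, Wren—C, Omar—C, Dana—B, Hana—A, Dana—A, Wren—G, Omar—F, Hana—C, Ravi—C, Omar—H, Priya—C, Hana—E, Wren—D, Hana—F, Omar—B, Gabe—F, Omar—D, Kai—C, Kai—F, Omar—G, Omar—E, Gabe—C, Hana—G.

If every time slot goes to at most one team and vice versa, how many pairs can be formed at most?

6

A valid assignment of size 6: Wren→D, Omar→E, Priya→C, Dana→B, Kai→F, Hana→G.
The set {Priya, Kai, Gabe, Ravi} has only 2 neighbours ({C, F}), so by Hall's theorem at most 6 of the 8 teams can be matched.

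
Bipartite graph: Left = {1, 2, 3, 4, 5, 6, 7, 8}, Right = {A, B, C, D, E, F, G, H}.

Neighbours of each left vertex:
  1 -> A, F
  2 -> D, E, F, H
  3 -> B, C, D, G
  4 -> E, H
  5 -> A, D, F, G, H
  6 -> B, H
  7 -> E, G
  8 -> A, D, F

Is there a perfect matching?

One maximum matching: 1→A, 2→D, 3→C, 4→H, 5→G, 6→B, 7→E, 8→F.
All 8 left vertices are covered.

Yes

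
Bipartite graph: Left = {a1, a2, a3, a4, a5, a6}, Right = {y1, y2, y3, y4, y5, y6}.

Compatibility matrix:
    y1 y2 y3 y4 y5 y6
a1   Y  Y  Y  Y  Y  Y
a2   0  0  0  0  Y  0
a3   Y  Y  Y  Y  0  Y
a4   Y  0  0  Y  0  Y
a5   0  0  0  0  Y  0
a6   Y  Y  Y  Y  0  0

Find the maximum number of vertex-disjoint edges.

For example, pair a1→y4, a2→y5, a3→y6, a4→y1, a6→y3.
The set {a2, a5} has only 1 neighbour ({y5}), so by Hall's theorem at most 5 of the 6 left vertices can be matched.

5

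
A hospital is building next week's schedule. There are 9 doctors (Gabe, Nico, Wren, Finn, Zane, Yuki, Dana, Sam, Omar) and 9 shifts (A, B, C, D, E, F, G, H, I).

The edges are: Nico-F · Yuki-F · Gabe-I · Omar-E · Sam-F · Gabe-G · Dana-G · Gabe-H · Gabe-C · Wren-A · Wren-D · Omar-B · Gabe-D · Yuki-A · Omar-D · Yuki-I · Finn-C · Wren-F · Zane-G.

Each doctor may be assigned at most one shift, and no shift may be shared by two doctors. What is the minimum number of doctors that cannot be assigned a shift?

For example, pair Gabe–H, Nico–F, Wren–D, Finn–C, Zane–G, Yuki–I, Omar–B.
The set {Nico, Zane, Dana, Sam} has only 2 neighbours ({F, G}), so by Hall's theorem at most 7 of the 9 doctors can be matched.
That matches 7 of the 9, leaving 2 unmatched; no matching can do better.

2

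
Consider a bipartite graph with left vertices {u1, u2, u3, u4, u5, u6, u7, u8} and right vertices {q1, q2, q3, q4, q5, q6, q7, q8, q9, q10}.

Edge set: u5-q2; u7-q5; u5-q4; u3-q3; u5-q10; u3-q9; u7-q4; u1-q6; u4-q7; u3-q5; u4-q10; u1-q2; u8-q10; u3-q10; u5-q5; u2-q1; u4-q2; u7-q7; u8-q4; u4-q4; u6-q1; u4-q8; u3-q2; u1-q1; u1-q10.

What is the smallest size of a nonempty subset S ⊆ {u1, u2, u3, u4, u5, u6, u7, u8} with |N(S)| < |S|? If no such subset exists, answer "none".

2

Take S = {u2, u6}. Its neighbourhood is {q1}, so |N(S)| = 1 < |S| = 2.
No single vertex violates Hall's condition since each has at least one neighbour, so 2 is the minimum.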